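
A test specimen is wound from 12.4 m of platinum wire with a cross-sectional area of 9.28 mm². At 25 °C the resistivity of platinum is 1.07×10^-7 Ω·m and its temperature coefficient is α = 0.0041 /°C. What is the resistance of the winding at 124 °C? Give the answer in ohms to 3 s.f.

0.201 Ω

A = 9.28 mm² = 9.280e-06 m²
R₍25°C₎ = ρL/A = (1.07×10^-7)(12.4)/(9.280e-06) = 0.143 Ω
R = R₀(1 + αΔT) = 0.143(1 + 0.0041×99) = 0.201 Ω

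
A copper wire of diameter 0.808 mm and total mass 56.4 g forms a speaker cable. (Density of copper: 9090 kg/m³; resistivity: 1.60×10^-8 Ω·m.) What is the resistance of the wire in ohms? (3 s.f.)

A = π(d/2)² = π(4.0400e-04 m)² = 5.1276e-07 m²
L = m/(density·A) = 0.0564/(9090×5.1276e-07) = 12.1 m
R = ρL/A = (1.60×10^-8)(12.1)/(5.1276e-07) = 0.378 Ω

0.378 Ω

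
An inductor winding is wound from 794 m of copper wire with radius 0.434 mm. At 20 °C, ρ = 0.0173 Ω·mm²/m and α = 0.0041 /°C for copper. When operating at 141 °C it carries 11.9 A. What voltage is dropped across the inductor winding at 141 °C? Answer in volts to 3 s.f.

ρ = 0.0173 Ω·mm²/m = 1.73×10^-8 Ω·m
A = πr² = π(4.3400e-04 m)² = 5.917e-07 m²
R₍20₎ = ρL/A = (1.73×10^-8)(794)/(5.917e-07) = 23.21 Ω
R₍141₎ = R₍20₎(1 + αΔT) = 23.21 × (1 + 0.0041×121) = 34.73 Ω
V = IR = 11.9 × 34.73 = 413 V

413 V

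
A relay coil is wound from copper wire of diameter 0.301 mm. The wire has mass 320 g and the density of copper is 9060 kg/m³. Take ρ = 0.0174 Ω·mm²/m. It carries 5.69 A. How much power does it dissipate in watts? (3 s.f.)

ρ = 0.0174 Ω·mm²/m = 1.74×10^-8 Ω·m
A = π(d/2)² = π(1.5050e-04 m)² = 7.1158e-08 m²
L = m/(density·A) = 0.32/(9060×7.1158e-08) = 496.4 m
R = ρL/A = (1.74×10^-8)(496.4)/(7.1158e-08) = 121.4 Ω
P = I²R = (5.69)² × 121.4 = 3930 W

3930 W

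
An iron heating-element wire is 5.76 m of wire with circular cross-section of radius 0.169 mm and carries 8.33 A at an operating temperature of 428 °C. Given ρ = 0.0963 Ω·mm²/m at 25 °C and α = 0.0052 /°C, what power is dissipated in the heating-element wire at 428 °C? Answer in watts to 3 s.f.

ρ = 0.0963 Ω·mm²/m = 9.63×10^-8 Ω·m
A = πr² = π(1.6900e-04 m)² = 8.973e-08 m²
R₍25₎ = ρL/A = (9.63×10^-8)(5.76)/(8.973e-08) = 6.182 Ω
R₍428₎ = R₍25₎(1 + αΔT) = 6.182 × (1 + 0.0052×403) = 19.14 Ω
P = I²R = (8.33)² × 19.14 = 1330 W

1330 W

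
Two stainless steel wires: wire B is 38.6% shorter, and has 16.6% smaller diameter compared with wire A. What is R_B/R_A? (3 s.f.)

R ∝ L/d², so R_B/R_A = (1 − 38.6/100) × (1 − 16.6/100)⁻²
= 0.614 × 1.438 = 0.883

0.883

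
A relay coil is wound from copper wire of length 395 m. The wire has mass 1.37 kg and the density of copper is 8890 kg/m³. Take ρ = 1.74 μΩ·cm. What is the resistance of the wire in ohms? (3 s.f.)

17.6 Ω

ρ = 1.74 μΩ·cm = 1.74×10^-8 Ω·m
A = m/(density·L) = 1.37/(8890×395) = 3.9014e-07 m²
R = ρL/A = (1.74×10^-8)(395)/(3.9014e-07) = 17.6 Ω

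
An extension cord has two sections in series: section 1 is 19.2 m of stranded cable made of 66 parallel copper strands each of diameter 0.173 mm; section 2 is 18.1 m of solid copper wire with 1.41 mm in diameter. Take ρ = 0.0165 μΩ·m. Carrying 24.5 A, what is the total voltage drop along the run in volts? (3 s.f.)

9.69 V

ρ = 0.0165 μΩ·m = 1.65×10^-8 Ω·m
Section 1: A_strand = π(8.6500e-05)² = 2.351e-08 m²; R₁ = ρL/(N·A_s) = (1.65×10^-8)(19.2)/(66×2.351e-08) = 0.2042 Ω
Section 2: A = π(d/2)² = π(7.0500e-04 m)² = 1.561e-06 m²
R₂ = (1.65×10^-8)(18.1)/(1.561e-06) = 0.1913 Ω
R = R₁ + R₂ = 0.3955 Ω
V = IR = 24.5 × 0.3955 = 9.69 V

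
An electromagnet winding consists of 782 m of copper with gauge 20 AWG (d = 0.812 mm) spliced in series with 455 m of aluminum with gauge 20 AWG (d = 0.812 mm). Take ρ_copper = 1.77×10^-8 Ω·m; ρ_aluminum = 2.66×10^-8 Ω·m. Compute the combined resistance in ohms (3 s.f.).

Segment 1: A = π(0.812/2 mm)² = π(4.0600e-04 m)² = 5.178e-07 m²
R₁ = ρL/A = (1.77×10^-8)(782)/(5.178e-07) = 26.73 Ω
R₂ = (2.66×10^-8)(455)/(5.178e-07) = 23.37 Ω
R = R₁ + R₂ = 50.1 Ω

50.1 Ω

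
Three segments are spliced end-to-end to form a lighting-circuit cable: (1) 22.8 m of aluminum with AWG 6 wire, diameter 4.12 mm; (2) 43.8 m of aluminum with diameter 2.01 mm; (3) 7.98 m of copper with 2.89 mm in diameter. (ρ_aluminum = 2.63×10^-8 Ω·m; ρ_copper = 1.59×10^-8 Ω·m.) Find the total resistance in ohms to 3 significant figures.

Seg 1: A = π(4.12/2 mm)² = π(2.0600e-03 m)² = 1.333e-05 m²
R_1 = (2.63×10^-8)(22.8)/(1.333e-05) = 0.04498 Ω
Seg 2: A = π(d/2)² = π(1.0050e-03 m)² = 3.173e-06 m²
R_2 = (2.63×10^-8)(43.8)/(3.173e-06) = 0.363 Ω
Seg 3: A = π(d/2)² = π(1.4450e-03 m)² = 6.560e-06 m²
R_3 = (1.59×10^-8)(7.98)/(6.560e-06) = 0.01934 Ω
R_total = R_1 + R_2 + R_3 = 0.427 Ω

0.427 Ω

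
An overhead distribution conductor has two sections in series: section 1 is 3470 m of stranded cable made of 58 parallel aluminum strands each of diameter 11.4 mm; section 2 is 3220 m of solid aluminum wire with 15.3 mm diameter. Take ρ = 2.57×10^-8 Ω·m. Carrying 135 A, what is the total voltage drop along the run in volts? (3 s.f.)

62.8 V

Section 1: A_strand = π(5.7000e-03)² = 1.021e-04 m²; R₁ = ρL/(N·A_s) = (2.57×10^-8)(3470)/(58×1.021e-04) = 0.01506 Ω
Section 2: A = π(d/2)² = π(7.6500e-03 m)² = 1.839e-04 m²
R₂ = (2.57×10^-8)(3220)/(1.839e-04) = 0.4501 Ω
R = R₁ + R₂ = 0.4652 Ω
V = IR = 135 × 0.4652 = 62.8 V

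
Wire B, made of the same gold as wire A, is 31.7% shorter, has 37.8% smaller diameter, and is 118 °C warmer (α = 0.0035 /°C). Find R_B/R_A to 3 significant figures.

2.49

R ∝ ρL/d² with ρ ∝ (1+αΔT), so R_B/R_A = (1 − 31.7/100) × (1 − 37.8/100)⁻² × (1 + 0.0035×118)
= 0.683 × 2.585 × 1.413 = 2.49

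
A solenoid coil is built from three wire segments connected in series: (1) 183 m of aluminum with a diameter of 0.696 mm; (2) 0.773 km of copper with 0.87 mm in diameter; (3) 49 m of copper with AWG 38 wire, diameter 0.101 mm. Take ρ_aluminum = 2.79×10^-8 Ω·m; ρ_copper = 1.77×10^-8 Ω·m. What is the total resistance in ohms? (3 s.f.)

Seg 1: A = π(d/2)² = π(3.4800e-04 m)² = 3.805e-07 m²
R_1 = (2.79×10^-8)(183)/(3.805e-07) = 13.42 Ω
Seg 2: A = π(d/2)² = π(4.3500e-04 m)² = 5.945e-07 m²
R_2 = (1.77×10^-8)(773)/(5.945e-07) = 23.02 Ω
Seg 3: A = π(0.101/2 mm)² = π(5.0500e-05 m)² = 8.012e-09 m²
R_3 = (1.77×10^-8)(49)/(8.012e-09) = 108.3 Ω
R_total = R_1 + R_2 + R_3 = 145 Ω

145 Ω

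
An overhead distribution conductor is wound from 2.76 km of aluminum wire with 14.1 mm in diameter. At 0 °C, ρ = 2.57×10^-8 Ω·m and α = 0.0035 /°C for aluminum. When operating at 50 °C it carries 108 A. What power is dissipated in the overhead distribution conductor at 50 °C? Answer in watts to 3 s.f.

A = π(d/2)² = π(7.0500e-03 m)² = 1.561e-04 m²
R₍0₎ = ρL/A = (2.57×10^-8)(2760)/(1.561e-04) = 0.4543 Ω
R₍50₎ = R₍0₎(1 + αΔT) = 0.4543 × (1 + 0.0035×50) = 0.5338 Ω
P = I²R = (108)² × 0.5338 = 6230 W

6230 W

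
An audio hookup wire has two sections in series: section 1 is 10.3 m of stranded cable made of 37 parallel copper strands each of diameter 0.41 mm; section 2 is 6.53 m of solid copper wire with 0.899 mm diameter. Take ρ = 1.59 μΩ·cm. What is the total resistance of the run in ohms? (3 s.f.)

0.197 Ω

ρ = 1.59 μΩ·cm = 1.59×10^-8 Ω·m
Section 1: A_strand = π(2.0500e-04)² = 1.320e-07 m²; R₁ = ρL/(N·A_s) = (1.59×10^-8)(10.3)/(37×1.320e-07) = 0.03353 Ω
Section 2: A = π(d/2)² = π(4.4950e-04 m)² = 6.348e-07 m²
R₂ = (1.59×10^-8)(6.53)/(6.348e-07) = 0.1636 Ω
R = R₁ + R₂ = 0.197 Ω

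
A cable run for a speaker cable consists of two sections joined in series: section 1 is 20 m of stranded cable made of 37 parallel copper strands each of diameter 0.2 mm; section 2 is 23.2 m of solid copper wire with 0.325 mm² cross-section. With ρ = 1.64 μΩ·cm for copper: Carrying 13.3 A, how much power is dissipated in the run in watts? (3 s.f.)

257 W

ρ = 1.64 μΩ·cm = 1.64×10^-8 Ω·m
Section 1: A_strand = π(1.0000e-04)² = 3.142e-08 m²; R₁ = ρL/(N·A_s) = (1.64×10^-8)(20)/(37×3.142e-08) = 0.2822 Ω
Section 2: A = 0.325 mm² = 3.250e-07 m²
R₂ = (1.64×10^-8)(23.2)/(3.250e-07) = 1.171 Ω
R = R₁ + R₂ = 1.453 Ω
P = I²R = (13.3)² × 1.453 = 257 W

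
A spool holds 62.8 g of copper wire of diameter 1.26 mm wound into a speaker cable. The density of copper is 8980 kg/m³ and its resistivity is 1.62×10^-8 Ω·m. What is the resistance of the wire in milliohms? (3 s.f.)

A = π(d/2)² = π(6.3000e-04 m)² = 1.2469e-06 m²
L = m/(density·A) = 0.0628/(8980×1.2469e-06) = 5.609 m
R = ρL/A = (1.62×10^-8)(5.609)/(1.2469e-06) = 72.9 mΩ

72.9 mΩ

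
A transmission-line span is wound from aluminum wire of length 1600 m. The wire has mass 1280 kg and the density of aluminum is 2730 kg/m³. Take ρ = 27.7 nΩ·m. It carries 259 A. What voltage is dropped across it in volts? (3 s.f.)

ρ = 27.7 nΩ·m = 2.77×10^-8 Ω·m
A = m/(density·L) = 1280/(2730×1600) = 2.9304e-04 m²
R = ρL/A = (2.77×10^-8)(1600)/(2.9304e-04) = 0.1512 Ω
V = IR = 259 × 0.1512 = 39.2 V

39.2 V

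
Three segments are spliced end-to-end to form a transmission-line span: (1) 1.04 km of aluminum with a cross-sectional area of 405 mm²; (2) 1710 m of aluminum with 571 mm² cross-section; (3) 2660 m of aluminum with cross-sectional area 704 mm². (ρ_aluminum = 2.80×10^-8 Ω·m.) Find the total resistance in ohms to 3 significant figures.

0.262 Ω

Seg 1: A = 405 mm² = 4.050e-04 m²
R_1 = (2.80×10^-8)(1040)/(4.050e-04) = 0.0719 Ω
Seg 2: A = 571 mm² = 5.710e-04 m²
R_2 = (2.80×10^-8)(1710)/(5.710e-04) = 0.08385 Ω
Seg 3: A = 704 mm² = 7.040e-04 m²
R_3 = (2.80×10^-8)(2660)/(7.040e-04) = 0.1058 Ω
R_total = R_1 + R_2 + R_3 = 0.262 Ω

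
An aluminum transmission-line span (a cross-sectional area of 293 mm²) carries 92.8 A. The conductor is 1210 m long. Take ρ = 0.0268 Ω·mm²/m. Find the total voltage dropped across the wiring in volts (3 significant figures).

ρ = 0.0268 Ω·mm²/m = 2.68×10^-8 Ω·m
A = 293 mm² = 2.930e-04 m²
R = ρL/A = (2.68×10^-8)(1210)/(2.930e-04) = 0.1107 Ω
V = IR = 92.8 × 0.1107 = 10.3 V

10.3 V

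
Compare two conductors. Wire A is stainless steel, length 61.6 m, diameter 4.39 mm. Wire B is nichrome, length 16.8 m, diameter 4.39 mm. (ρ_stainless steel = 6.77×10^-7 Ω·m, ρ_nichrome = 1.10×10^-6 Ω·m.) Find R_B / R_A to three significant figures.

0.443

R ∝ ρL/d², so R_B/R_A = (ρ_B/ρ_A) × (L_B/L_A)
= (1.10×10^-6/6.77×10^-7) × (16.8/61.6) = 0.443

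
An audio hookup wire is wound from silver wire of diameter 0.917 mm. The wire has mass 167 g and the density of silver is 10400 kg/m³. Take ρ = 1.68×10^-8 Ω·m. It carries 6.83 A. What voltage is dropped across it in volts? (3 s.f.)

4.22 V

A = π(d/2)² = π(4.5850e-04 m)² = 6.6043e-07 m²
L = m/(density·A) = 0.167/(10400×6.6043e-07) = 24.31 m
R = ρL/A = (1.68×10^-8)(24.31)/(6.6043e-07) = 0.6185 Ω
V = IR = 6.83 × 0.6185 = 4.22 V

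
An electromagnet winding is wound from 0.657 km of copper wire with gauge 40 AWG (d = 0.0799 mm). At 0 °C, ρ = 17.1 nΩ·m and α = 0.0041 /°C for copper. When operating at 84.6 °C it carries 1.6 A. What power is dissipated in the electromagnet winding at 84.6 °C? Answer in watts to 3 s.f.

ρ = 17.1 nΩ·m = 1.71×10^-8 Ω·m
A = π(0.0799/2 mm)² = π(3.9950e-05 m)² = 5.014e-09 m²
R₍0₎ = ρL/A = (1.71×10^-8)(657)/(5.014e-09) = 2241 Ω
R₍84.6₎ = R₍0₎(1 + αΔT) = 2241 × (1 + 0.0041×84.6) = 3018 Ω
P = I²R = (1.6)² × 3018 = 7730 W

7730 W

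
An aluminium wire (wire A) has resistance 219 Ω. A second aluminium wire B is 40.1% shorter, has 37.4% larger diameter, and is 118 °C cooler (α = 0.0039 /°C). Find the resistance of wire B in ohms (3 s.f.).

37.5 Ω

R ∝ ρL/d² with ρ ∝ (1+αΔT), so R_B/R_A = (1 − 40.1/100) × (1 + 37.4/100)⁻² × (1 − 0.0039×118)
= 0.599 × 0.5297 × 0.5398 = 0.1713
R_B = 0.1713 × 219 = 37.5 Ω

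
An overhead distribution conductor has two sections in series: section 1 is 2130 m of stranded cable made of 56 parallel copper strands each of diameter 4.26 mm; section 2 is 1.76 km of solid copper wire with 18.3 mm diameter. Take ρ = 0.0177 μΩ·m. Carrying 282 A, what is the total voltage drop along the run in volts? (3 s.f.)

46.7 V

ρ = 0.0177 μΩ·m = 1.77×10^-8 Ω·m
Section 1: A_strand = π(2.1300e-03)² = 1.425e-05 m²; R₁ = ρL/(N·A_s) = (1.77×10^-8)(2130)/(56×1.425e-05) = 0.04723 Ω
Section 2: A = π(d/2)² = π(9.1500e-03 m)² = 2.630e-04 m²
R₂ = (1.77×10^-8)(1760)/(2.630e-04) = 0.1184 Ω
R = R₁ + R₂ = 0.1657 Ω
V = IR = 282 × 0.1657 = 46.7 V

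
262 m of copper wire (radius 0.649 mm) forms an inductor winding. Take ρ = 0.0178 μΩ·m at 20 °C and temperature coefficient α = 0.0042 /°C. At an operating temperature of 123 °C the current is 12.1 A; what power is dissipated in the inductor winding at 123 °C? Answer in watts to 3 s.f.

ρ = 0.0178 μΩ·m = 1.78×10^-8 Ω·m
A = πr² = π(6.4900e-04 m)² = 1.323e-06 m²
R₍20₎ = ρL/A = (1.78×10^-8)(262)/(1.323e-06) = 3.524 Ω
R₍123₎ = R₍20₎(1 + αΔT) = 3.524 × (1 + 0.0042×103) = 5.049 Ω
P = I²R = (12.1)² × 5.049 = 739 W

739 W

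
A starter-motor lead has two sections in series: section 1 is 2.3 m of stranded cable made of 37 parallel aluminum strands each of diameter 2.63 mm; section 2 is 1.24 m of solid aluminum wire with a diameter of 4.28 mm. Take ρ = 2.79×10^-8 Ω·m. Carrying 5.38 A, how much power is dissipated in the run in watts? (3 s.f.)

0.0788 W

Section 1: A_strand = π(1.3150e-03)² = 5.433e-06 m²; R₁ = ρL/(N·A_s) = (2.79×10^-8)(2.3)/(37×5.433e-06) = 3.192×10^-4 Ω
Section 2: A = π(d/2)² = π(2.1400e-03 m)² = 1.439e-05 m²
R₂ = (2.79×10^-8)(1.24)/(1.439e-05) = 0.002405 Ω
R = R₁ + R₂ = 0.002724 Ω
P = I²R = (5.38)² × 0.002724 = 0.0788 W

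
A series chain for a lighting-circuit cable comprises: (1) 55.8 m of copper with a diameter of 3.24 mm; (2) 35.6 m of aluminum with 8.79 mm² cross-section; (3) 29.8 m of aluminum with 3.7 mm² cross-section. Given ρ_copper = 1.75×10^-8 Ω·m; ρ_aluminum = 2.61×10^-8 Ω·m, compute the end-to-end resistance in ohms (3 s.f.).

Seg 1: A = π(d/2)² = π(1.6200e-03 m)² = 8.245e-06 m²
R_1 = (1.75×10^-8)(55.8)/(8.245e-06) = 0.1184 Ω
Seg 2: A = 8.79 mm² = 8.790e-06 m²
R_2 = (2.61×10^-8)(35.6)/(8.790e-06) = 0.1057 Ω
Seg 3: A = 3.7 mm² = 3.700e-06 m²
R_3 = (2.61×10^-8)(29.8)/(3.700e-06) = 0.2102 Ω
R_total = R_1 + R_2 + R_3 = 0.434 Ω

0.434 Ω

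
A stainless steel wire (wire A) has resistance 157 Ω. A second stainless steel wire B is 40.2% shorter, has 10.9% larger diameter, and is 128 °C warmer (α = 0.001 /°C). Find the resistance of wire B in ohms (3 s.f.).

86.1 Ω

R ∝ ρL/d² with ρ ∝ (1+αΔT), so R_B/R_A = (1 − 40.2/100) × (1 + 10.9/100)⁻² × (1 + 0.001×128)
= 0.598 × 0.8131 × 1.128 = 0.5485
R_B = 0.5485 × 157 = 86.1 Ω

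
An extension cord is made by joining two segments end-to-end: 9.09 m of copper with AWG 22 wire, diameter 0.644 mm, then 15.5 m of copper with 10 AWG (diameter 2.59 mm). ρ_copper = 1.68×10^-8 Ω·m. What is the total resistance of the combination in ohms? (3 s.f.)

0.518 Ω

Segment 1: A = π(0.644/2 mm)² = π(3.2200e-04 m)² = 3.257e-07 m²
R₁ = ρL/A = (1.68×10^-8)(9.09)/(3.257e-07) = 0.4688 Ω
Segment 2: A = π(2.59/2 mm)² = π(1.2950e-03 m)² = 5.269e-06 m²
R₂ = (1.68×10^-8)(15.5)/(5.269e-06) = 0.04943 Ω
R = R₁ + R₂ = 0.518 Ω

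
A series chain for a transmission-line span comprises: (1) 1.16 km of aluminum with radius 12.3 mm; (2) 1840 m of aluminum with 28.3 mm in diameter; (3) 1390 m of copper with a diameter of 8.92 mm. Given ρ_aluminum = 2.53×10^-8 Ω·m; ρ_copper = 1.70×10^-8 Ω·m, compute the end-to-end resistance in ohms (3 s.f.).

0.514 Ω

Seg 1: A = πr² = π(1.2300e-02 m)² = 4.753e-04 m²
R_1 = (2.53×10^-8)(1160)/(4.753e-04) = 0.06175 Ω
Seg 2: A = π(d/2)² = π(1.4150e-02 m)² = 6.290e-04 m²
R_2 = (2.53×10^-8)(1840)/(6.290e-04) = 0.07401 Ω
Seg 3: A = π(d/2)² = π(4.4600e-03 m)² = 6.249e-05 m²
R_3 = (1.70×10^-8)(1390)/(6.249e-05) = 0.3781 Ω
R_total = R_1 + R_2 + R_3 = 0.514 Ω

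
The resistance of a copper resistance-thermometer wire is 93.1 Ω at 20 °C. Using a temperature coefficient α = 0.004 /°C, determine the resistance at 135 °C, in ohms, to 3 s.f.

ΔT = 135 − 20 = 115 °C
R = R₀(1 + αΔT) = 93.1 × (1 + 0.004×115) = 93.1 × 1.46 = 136 Ω

136 Ω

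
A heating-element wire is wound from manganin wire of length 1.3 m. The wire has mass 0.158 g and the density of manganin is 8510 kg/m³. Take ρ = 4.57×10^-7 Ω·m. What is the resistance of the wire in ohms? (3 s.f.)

A = m/(density·L) = 1.580×10^-4/(8510×1.3) = 1.4282e-08 m²
R = ρL/A = (4.57×10^-7)(1.3)/(1.4282e-08) = 41.6 Ω

41.6 Ω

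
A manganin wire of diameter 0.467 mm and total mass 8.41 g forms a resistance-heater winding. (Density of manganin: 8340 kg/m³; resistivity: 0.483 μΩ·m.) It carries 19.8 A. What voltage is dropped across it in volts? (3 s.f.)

ρ = 0.483 μΩ·m = 4.83×10^-7 Ω·m
A = π(d/2)² = π(2.3350e-04 m)² = 1.7129e-07 m²
L = m/(density·A) = 0.00841/(8340×1.7129e-07) = 5.887 m
R = ρL/A = (4.83×10^-7)(5.887)/(1.7129e-07) = 16.6 Ω
V = IR = 19.8 × 16.6 = 329 V

329 V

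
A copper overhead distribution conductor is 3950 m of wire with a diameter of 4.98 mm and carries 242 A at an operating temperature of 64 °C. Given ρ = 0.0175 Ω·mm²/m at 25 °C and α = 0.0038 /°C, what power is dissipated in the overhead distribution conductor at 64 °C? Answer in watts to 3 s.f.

ρ = 0.0175 Ω·mm²/m = 1.75×10^-8 Ω·m
A = π(d/2)² = π(2.4900e-03 m)² = 1.948e-05 m²
R₍25₎ = ρL/A = (1.75×10^-8)(3950)/(1.948e-05) = 3.549 Ω
R₍64₎ = R₍25₎(1 + αΔT) = 3.549 × (1 + 0.0038×39) = 4.075 Ω
P = I²R = (242)² × 4.075 = 2.39×10^5 W

2.39×10^5 W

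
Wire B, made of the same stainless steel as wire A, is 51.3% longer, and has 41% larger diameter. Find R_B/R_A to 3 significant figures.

0.761

R ∝ L/d², so R_B/R_A = (1 + 51.3/100) × (1 + 41/100)⁻²
= 1.513 × 0.503 = 0.761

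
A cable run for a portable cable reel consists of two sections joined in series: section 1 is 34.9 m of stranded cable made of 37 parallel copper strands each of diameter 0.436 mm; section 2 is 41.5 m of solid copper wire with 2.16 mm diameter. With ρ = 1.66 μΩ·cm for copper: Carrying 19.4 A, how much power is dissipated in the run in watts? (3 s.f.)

ρ = 1.66 μΩ·cm = 1.66×10^-8 Ω·m
Section 1: A_strand = π(2.1800e-04)² = 1.493e-07 m²; R₁ = ρL/(N·A_s) = (1.66×10^-8)(34.9)/(37×1.493e-07) = 0.1049 Ω
Section 2: A = π(d/2)² = π(1.0800e-03 m)² = 3.664e-06 m²
R₂ = (1.66×10^-8)(41.5)/(3.664e-06) = 0.188 Ω
R = R₁ + R₂ = 0.2929 Ω
P = I²R = (19.4)² × 0.2929 = 110 W

110 W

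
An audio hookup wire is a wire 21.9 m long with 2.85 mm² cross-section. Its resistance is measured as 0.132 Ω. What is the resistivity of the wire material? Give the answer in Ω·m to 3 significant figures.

1.72×10^-8 Ω·m

A = 2.85 mm² = 2.850e-06 m²
ρ = RA/L = (0.132)(2.850e-06)/(21.9) = 1.72×10^-8 Ω·m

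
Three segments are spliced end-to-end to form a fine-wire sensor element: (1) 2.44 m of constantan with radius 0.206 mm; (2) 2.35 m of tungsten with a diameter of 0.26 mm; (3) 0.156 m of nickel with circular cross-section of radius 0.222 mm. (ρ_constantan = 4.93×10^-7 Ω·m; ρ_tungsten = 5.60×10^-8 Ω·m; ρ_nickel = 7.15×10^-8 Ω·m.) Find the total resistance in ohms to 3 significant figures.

Seg 1: A = πr² = π(2.0600e-04 m)² = 1.333e-07 m²
R_1 = (4.93×10^-7)(2.44)/(1.333e-07) = 9.023 Ω
Seg 2: A = π(d/2)² = π(1.3000e-04 m)² = 5.309e-08 m²
R_2 = (5.60×10^-8)(2.35)/(5.309e-08) = 2.479 Ω
Seg 3: A = πr² = π(2.2200e-04 m)² = 1.548e-07 m²
R_3 = (7.15×10^-8)(0.156)/(1.548e-07) = 0.07204 Ω
R_total = R_1 + R_2 + R_3 = 11.6 Ω

11.6 Ω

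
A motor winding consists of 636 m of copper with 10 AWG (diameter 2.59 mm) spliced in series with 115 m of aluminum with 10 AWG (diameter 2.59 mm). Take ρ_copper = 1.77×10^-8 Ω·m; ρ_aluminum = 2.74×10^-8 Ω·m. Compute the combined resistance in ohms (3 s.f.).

2.73 Ω

Segment 1: A = π(2.59/2 mm)² = π(1.2950e-03 m)² = 5.269e-06 m²
R₁ = ρL/A = (1.77×10^-8)(636)/(5.269e-06) = 2.137 Ω
R₂ = (2.74×10^-8)(115)/(5.269e-06) = 0.5981 Ω
R = R₁ + R₂ = 2.73 Ω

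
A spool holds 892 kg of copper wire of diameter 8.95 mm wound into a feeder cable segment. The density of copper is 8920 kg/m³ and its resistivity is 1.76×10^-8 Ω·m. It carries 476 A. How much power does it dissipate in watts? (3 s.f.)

1.01×10^5 W

A = π(d/2)² = π(4.4750e-03 m)² = 6.2912e-05 m²
L = m/(density·A) = 892/(8920×6.2912e-05) = 1590 m
R = ρL/A = (1.76×10^-8)(1590)/(6.2912e-05) = 0.4447 Ω
P = I²R = (476)² × 0.4447 = 1.01×10^5 W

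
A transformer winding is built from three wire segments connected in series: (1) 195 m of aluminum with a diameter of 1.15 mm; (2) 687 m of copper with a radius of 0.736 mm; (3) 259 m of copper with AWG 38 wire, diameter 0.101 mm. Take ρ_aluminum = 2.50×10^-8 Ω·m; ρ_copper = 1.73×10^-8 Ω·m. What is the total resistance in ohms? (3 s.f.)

571 Ω

Seg 1: A = π(d/2)² = π(5.7500e-04 m)² = 1.039e-06 m²
R_1 = (2.50×10^-8)(195)/(1.039e-06) = 4.693 Ω
Seg 2: A = πr² = π(7.3600e-04 m)² = 1.702e-06 m²
R_2 = (1.73×10^-8)(687)/(1.702e-06) = 6.984 Ω
Seg 3: A = π(0.101/2 mm)² = π(5.0500e-05 m)² = 8.012e-09 m²
R_3 = (1.73×10^-8)(259)/(8.012e-09) = 559.3 Ω
R_total = R_1 + R_2 + R_3 = 571 Ω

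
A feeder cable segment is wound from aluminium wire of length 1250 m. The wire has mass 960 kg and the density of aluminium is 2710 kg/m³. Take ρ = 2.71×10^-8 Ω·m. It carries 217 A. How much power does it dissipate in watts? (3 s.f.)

A = m/(density·L) = 960/(2710×1250) = 2.8339e-04 m²
R = ρL/A = (2.71×10^-8)(1250)/(2.8339e-04) = 0.1195 Ω
P = I²R = (217)² × 0.1195 = 5630 W

5630 W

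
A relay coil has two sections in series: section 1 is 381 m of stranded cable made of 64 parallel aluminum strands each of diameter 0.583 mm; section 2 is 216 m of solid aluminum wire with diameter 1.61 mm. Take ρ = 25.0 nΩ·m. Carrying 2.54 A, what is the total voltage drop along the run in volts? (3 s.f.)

8.15 V

ρ = 25.0 nΩ·m = 2.50×10^-8 Ω·m
Section 1: A_strand = π(2.9150e-04)² = 2.669e-07 m²; R₁ = ρL/(N·A_s) = (2.50×10^-8)(381)/(64×2.669e-07) = 0.5575 Ω
Section 2: A = π(d/2)² = π(8.0500e-04 m)² = 2.036e-06 m²
R₂ = (2.50×10^-8)(216)/(2.036e-06) = 2.652 Ω
R = R₁ + R₂ = 3.21 Ω
V = IR = 2.54 × 3.21 = 8.15 V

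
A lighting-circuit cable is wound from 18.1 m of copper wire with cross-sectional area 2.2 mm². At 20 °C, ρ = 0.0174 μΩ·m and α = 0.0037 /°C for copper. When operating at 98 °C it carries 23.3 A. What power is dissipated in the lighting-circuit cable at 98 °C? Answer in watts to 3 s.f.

ρ = 0.0174 μΩ·m = 1.74×10^-8 Ω·m
A = 2.2 mm² = 2.200e-06 m²
R₍20₎ = ρL/A = (1.74×10^-8)(18.1)/(2.200e-06) = 0.1432 Ω
R₍98₎ = R₍20₎(1 + αΔT) = 0.1432 × (1 + 0.0037×78) = 0.1845 Ω
P = I²R = (23.3)² × 0.1845 = 100 W

100 W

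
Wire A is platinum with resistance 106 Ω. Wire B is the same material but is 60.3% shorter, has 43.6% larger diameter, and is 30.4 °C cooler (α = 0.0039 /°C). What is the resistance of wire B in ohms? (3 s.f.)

R ∝ ρL/d² with ρ ∝ (1+αΔT), so R_B/R_A = (1 − 60.3/100) × (1 + 43.6/100)⁻² × (1 − 0.0039×30.4)
= 0.397 × 0.4849 × 0.8814 = 0.1697
R_B = 0.1697 × 106 = 18.0 Ω

18.0 Ω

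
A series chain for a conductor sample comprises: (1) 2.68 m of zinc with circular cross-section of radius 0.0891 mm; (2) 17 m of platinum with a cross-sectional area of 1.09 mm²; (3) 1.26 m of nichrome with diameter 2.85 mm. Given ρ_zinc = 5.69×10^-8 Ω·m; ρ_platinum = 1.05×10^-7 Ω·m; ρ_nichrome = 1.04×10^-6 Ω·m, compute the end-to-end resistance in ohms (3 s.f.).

7.96 Ω

Seg 1: A = πr² = π(8.9100e-05 m)² = 2.494e-08 m²
R_1 = (5.69×10^-8)(2.68)/(2.494e-08) = 6.114 Ω
Seg 2: A = 1.09 mm² = 1.090e-06 m²
R_2 = (1.05×10^-7)(17)/(1.090e-06) = 1.638 Ω
Seg 3: A = π(d/2)² = π(1.4250e-03 m)² = 6.379e-06 m²
R_3 = (1.04×10^-6)(1.26)/(6.379e-06) = 0.2054 Ω
R_total = R_1 + R_2 + R_3 = 7.96 Ω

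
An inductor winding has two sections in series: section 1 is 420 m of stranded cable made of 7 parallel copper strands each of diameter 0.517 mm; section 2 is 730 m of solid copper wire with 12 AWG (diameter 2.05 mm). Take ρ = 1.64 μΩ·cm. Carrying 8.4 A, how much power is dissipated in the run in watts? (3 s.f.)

ρ = 1.64 μΩ·cm = 1.64×10^-8 Ω·m
Section 1: A_strand = π(2.5850e-04)² = 2.099e-07 m²; R₁ = ρL/(N·A_s) = (1.64×10^-8)(420)/(7×2.099e-07) = 4.687 Ω
Section 2: A = π(2.05/2 mm)² = π(1.0250e-03 m)² = 3.301e-06 m²
R₂ = (1.64×10^-8)(730)/(3.301e-06) = 3.627 Ω
R = R₁ + R₂ = 8.314 Ω
P = I²R = (8.4)² × 8.314 = 587 W

587 W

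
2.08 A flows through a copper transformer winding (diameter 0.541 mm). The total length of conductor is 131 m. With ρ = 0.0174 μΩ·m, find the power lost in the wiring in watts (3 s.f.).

42.9 W

ρ = 0.0174 μΩ·m = 1.74×10^-8 Ω·m
A = π(d/2)² = π(2.7050e-04 m)² = 2.299e-07 m²
R = ρL/A = (1.74×10^-8)(131)/(2.299e-07) = 9.916 Ω
P = I²R = (2.08)² × 9.916 = 42.9 W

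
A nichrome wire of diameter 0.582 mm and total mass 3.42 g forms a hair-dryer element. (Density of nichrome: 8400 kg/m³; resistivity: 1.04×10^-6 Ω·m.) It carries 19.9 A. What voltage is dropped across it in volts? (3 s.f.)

A = π(d/2)² = π(2.9100e-04 m)² = 2.6603e-07 m²
L = m/(density·A) = 0.00342/(8400×2.6603e-07) = 1.53 m
R = ρL/A = (1.04×10^-6)(1.53)/(2.6603e-07) = 5.983 Ω
V = IR = 19.9 × 5.983 = 119 V

119 V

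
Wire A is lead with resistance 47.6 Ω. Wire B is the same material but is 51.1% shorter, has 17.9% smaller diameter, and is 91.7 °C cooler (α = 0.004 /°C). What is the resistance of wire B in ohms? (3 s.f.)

21.9 Ω

R ∝ ρL/d² with ρ ∝ (1+αΔT), so R_B/R_A = (1 − 51.1/100) × (1 − 17.9/100)⁻² × (1 − 0.004×91.7)
= 0.489 × 1.484 × 0.6332 = 0.4594
R_B = 0.4594 × 47.6 = 21.9 Ω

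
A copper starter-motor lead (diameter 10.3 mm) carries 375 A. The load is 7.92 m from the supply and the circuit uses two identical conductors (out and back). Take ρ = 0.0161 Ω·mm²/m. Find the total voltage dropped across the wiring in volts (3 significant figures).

ρ = 0.0161 Ω·mm²/m = 1.61×10^-8 Ω·m
A = π(d/2)² = π(5.1500e-03 m)² = 8.332e-05 m²
Total conductor length (both ways) L = 2 × 7.92 = 15.84 m
R = ρL/A = (1.61×10^-8)(15.84)/(8.332e-05) = 0.003061 Ω
V = IR = 375 × 0.003061 = 1.15 V

1.15 V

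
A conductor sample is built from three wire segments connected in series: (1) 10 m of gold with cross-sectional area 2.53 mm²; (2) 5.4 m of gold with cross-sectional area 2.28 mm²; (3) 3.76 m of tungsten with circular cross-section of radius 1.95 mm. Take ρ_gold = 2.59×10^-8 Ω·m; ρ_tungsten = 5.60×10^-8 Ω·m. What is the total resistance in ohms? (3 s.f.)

0.181 Ω

Seg 1: A = 2.53 mm² = 2.530e-06 m²
R_1 = (2.59×10^-8)(10)/(2.530e-06) = 0.1024 Ω
Seg 2: A = 2.28 mm² = 2.280e-06 m²
R_2 = (2.59×10^-8)(5.4)/(2.280e-06) = 0.06134 Ω
Seg 3: A = πr² = π(1.9500e-03 m)² = 1.195e-05 m²
R_3 = (5.60×10^-8)(3.76)/(1.195e-05) = 0.01763 Ω
R_total = R_1 + R_2 + R_3 = 0.181 Ω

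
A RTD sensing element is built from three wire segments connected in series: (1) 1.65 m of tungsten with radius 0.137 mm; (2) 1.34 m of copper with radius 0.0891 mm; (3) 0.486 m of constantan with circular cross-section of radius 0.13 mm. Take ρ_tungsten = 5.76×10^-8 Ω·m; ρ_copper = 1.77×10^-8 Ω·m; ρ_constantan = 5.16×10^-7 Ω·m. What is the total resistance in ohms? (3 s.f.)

7.29 Ω

Seg 1: A = πr² = π(1.3700e-04 m)² = 5.896e-08 m²
R_1 = (5.76×10^-8)(1.65)/(5.896e-08) = 1.612 Ω
Seg 2: A = πr² = π(8.9100e-05 m)² = 2.494e-08 m²
R_2 = (1.77×10^-8)(1.34)/(2.494e-08) = 0.951 Ω
Seg 3: A = πr² = π(1.3000e-04 m)² = 5.309e-08 m²
R_3 = (5.16×10^-7)(0.486)/(5.309e-08) = 4.723 Ω
R_total = R_1 + R_2 + R_3 = 7.29 Ω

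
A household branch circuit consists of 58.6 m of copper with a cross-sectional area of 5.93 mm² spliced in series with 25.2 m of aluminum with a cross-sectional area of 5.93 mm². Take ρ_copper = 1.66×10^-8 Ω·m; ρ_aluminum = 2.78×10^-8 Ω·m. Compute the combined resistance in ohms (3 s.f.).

0.282 Ω

Segment 1: A = 5.93 mm² = 5.930e-06 m²
R₁ = ρL/A = (1.66×10^-8)(58.6)/(5.930e-06) = 0.164 Ω
R₂ = (2.78×10^-8)(25.2)/(5.930e-06) = 0.1181 Ω
R = R₁ + R₂ = 0.282 Ω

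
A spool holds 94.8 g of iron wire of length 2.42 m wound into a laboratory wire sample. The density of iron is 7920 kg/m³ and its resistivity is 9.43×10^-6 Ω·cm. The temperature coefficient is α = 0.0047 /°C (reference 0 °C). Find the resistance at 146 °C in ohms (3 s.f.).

ρ = 9.43×10^-6 Ω·cm = 9.43×10^-8 Ω·m
A = m/(density·L) = 0.0948/(7920×2.42) = 4.9462e-06 m²
R = ρL/A = (9.43×10^-8)(2.42)/(4.9462e-06) = 0.04614 Ω
R(146 °C) = 0.04614 × (1 + 0.0047×146) = 0.0778 Ω

0.0778 Ω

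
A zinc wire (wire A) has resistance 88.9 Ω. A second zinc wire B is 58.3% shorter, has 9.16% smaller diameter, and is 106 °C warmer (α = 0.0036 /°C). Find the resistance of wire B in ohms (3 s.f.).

62.1 Ω

R ∝ ρL/d² with ρ ∝ (1+αΔT), so R_B/R_A = (1 − 58.3/100) × (1 − 9.16/100)⁻² × (1 + 0.0036×106)
= 0.417 × 1.212 × 1.382 = 0.6982
R_B = 0.6982 × 88.9 = 62.1 Ω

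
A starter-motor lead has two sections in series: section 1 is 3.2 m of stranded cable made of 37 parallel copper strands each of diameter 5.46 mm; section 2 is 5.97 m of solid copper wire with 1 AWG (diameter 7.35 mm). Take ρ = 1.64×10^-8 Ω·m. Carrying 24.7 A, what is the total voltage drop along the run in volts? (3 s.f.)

0.0585 V

Section 1: A_strand = π(2.7300e-03)² = 2.341e-05 m²; R₁ = ρL/(N·A_s) = (1.64×10^-8)(3.2)/(37×2.341e-05) = 6.058×10^-5 Ω
Section 2: A = π(7.35/2 mm)² = π(3.6750e-03 m)² = 4.243e-05 m²
R₂ = (1.64×10^-8)(5.97)/(4.243e-05) = 0.002308 Ω
R = R₁ + R₂ = 0.002368 Ω
V = IR = 24.7 × 0.002368 = 0.0585 V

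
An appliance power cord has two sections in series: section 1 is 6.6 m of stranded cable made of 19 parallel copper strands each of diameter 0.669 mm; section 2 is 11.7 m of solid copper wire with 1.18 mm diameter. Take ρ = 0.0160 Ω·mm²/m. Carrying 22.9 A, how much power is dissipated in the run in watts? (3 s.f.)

98.1 W

ρ = 0.0160 Ω·mm²/m = 1.60×10^-8 Ω·m
Section 1: A_strand = π(3.3450e-04)² = 3.515e-07 m²; R₁ = ρL/(N·A_s) = (1.60×10^-8)(6.6)/(19×3.515e-07) = 0.01581 Ω
Section 2: A = π(d/2)² = π(5.9000e-04 m)² = 1.094e-06 m²
R₂ = (1.60×10^-8)(11.7)/(1.094e-06) = 0.1712 Ω
R = R₁ + R₂ = 0.187 Ω
P = I²R = (22.9)² × 0.187 = 98.1 W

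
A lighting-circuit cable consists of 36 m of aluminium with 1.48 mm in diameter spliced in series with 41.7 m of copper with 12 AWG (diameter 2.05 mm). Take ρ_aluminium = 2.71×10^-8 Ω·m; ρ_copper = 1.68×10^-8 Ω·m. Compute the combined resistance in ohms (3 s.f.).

0.779 Ω

Segment 1: A = π(d/2)² = π(7.4000e-04 m)² = 1.720e-06 m²
R₁ = ρL/A = (2.71×10^-8)(36)/(1.720e-06) = 0.5671 Ω
Segment 2: A = π(2.05/2 mm)² = π(1.0250e-03 m)² = 3.301e-06 m²
R₂ = (1.68×10^-8)(41.7)/(3.301e-06) = 0.2123 Ω
R = R₁ + R₂ = 0.779 Ω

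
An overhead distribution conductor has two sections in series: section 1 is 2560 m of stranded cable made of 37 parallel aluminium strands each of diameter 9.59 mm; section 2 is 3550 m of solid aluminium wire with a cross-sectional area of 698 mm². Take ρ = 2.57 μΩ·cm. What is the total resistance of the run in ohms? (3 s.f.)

ρ = 2.57 μΩ·cm = 2.57×10^-8 Ω·m
Section 1: A_strand = π(4.7950e-03)² = 7.223e-05 m²; R₁ = ρL/(N·A_s) = (2.57×10^-8)(2560)/(37×7.223e-05) = 0.02462 Ω
Section 2: A = 698 mm² = 6.980e-04 m²
R₂ = (2.57×10^-8)(3550)/(6.980e-04) = 0.1307 Ω
R = R₁ + R₂ = 0.155 Ω

0.155 Ω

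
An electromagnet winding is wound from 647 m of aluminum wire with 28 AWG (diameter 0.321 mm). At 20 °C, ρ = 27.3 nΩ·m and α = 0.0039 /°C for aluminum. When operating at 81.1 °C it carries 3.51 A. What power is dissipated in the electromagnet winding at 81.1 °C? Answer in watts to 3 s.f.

ρ = 27.3 nΩ·m = 2.73×10^-8 Ω·m
A = π(0.321/2 mm)² = π(1.6050e-04 m)² = 8.093e-08 m²
R₍20₎ = ρL/A = (2.73×10^-8)(647)/(8.093e-08) = 218.3 Ω
R₍81.1₎ = R₍20₎(1 + αΔT) = 218.3 × (1 + 0.0039×61.1) = 270.3 Ω
P = I²R = (3.51)² × 270.3 = 3330 W

3330 W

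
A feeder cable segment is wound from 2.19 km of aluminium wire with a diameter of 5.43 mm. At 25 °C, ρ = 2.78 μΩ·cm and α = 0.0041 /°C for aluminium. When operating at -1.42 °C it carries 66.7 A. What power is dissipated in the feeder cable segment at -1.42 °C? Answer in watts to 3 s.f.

ρ = 2.78 μΩ·cm = 2.78×10^-8 Ω·m
A = π(d/2)² = π(2.7150e-03 m)² = 2.316e-05 m²
R₍25₎ = ρL/A = (2.78×10^-8)(2190)/(2.316e-05) = 2.629 Ω
R₍-1.42₎ = R₍25₎(1 + αΔT) = 2.629 × (1 + 0.0041×-26.4) = 2.344 Ω
P = I²R = (66.7)² × 2.344 = 10400 W

10400 W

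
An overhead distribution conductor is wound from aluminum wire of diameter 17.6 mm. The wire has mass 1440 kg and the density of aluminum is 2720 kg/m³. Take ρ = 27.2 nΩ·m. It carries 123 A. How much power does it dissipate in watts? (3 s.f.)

ρ = 27.2 nΩ·m = 2.72×10^-8 Ω·m
A = π(d/2)² = π(8.8000e-03 m)² = 2.4328e-04 m²
L = m/(density·A) = 1440/(2720×2.4328e-04) = 2176 m
R = ρL/A = (2.72×10^-8)(2176)/(2.4328e-04) = 0.2433 Ω
P = I²R = (123)² × 0.2433 = 3680 W

3680 W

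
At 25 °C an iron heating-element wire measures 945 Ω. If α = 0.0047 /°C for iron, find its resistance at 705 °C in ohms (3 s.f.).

3970 Ω

ΔT = 705 − 25 = 680 °C
R = R₀(1 + αΔT) = 945 × (1 + 0.0047×680) = 945 × 4.196 = 3970 Ω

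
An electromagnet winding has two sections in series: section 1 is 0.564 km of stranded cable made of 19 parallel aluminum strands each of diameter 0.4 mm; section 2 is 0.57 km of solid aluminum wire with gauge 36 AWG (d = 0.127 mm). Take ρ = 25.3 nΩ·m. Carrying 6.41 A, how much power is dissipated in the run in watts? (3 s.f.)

ρ = 25.3 nΩ·m = 2.53×10^-8 Ω·m
Section 1: A_strand = π(2.0000e-04)² = 1.257e-07 m²; R₁ = ρL/(N·A_s) = (2.53×10^-8)(564)/(19×1.257e-07) = 5.976 Ω
Section 2: A = π(0.127/2 mm)² = π(6.3500e-05 m)² = 1.267e-08 m²
R₂ = (2.53×10^-8)(570)/(1.267e-08) = 1138 Ω
R = R₁ + R₂ = 1144 Ω
P = I²R = (6.41)² × 1144 = 47000 W

47000 W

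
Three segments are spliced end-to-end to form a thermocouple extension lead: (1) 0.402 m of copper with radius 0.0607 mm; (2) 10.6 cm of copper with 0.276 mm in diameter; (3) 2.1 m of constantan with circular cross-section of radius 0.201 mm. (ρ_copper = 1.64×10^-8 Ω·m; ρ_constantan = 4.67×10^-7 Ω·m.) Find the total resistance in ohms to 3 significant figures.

Seg 1: A = πr² = π(6.0700e-05 m)² = 1.158e-08 m²
R_1 = (1.64×10^-8)(0.402)/(1.158e-08) = 0.5696 Ω
Seg 2: A = π(d/2)² = π(1.3800e-04 m)² = 5.983e-08 m²
R_2 = (1.64×10^-8)(0.106)/(5.983e-08) = 0.02906 Ω
Seg 3: A = πr² = π(2.0100e-04 m)² = 1.269e-07 m²
R_3 = (4.67×10^-7)(2.1)/(1.269e-07) = 7.727 Ω
R_total = R_1 + R_2 + R_3 = 8.33 Ω

8.33 Ω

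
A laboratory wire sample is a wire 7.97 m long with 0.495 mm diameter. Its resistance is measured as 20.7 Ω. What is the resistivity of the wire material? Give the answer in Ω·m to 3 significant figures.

A = π(d/2)² = π(2.4750e-04 m)² = 1.924e-07 m²
ρ = RA/L = (20.7)(1.924e-07)/(7.97) = 5.00×10^-7 Ω·m

5.00×10^-7 Ω·m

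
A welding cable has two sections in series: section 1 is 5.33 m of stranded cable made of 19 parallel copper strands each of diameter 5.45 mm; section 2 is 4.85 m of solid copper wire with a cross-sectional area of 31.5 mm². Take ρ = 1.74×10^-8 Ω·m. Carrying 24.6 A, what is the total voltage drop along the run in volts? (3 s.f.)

0.0711 V

Section 1: A_strand = π(2.7250e-03)² = 2.333e-05 m²; R₁ = ρL/(N·A_s) = (1.74×10^-8)(5.33)/(19×2.333e-05) = 2.092×10^-4 Ω
Section 2: A = 31.5 mm² = 3.150e-05 m²
R₂ = (1.74×10^-8)(4.85)/(3.150e-05) = 0.002679 Ω
R = R₁ + R₂ = 0.002888 Ω
V = IR = 24.6 × 0.002888 = 0.0711 V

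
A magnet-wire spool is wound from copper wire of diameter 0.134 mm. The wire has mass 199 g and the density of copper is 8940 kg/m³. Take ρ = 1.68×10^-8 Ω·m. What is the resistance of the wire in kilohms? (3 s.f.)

A = π(d/2)² = π(6.7000e-05 m)² = 1.4103e-08 m²
L = m/(density·A) = 0.199/(8940×1.4103e-08) = 1578 m
R = ρL/A = (1.68×10^-8)(1578)/(1.4103e-08) = 1.88 kΩ

1.88 kΩ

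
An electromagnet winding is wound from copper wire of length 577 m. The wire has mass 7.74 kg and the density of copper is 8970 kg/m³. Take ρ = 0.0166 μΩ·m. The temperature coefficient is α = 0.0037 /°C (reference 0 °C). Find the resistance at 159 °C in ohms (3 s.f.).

ρ = 0.0166 μΩ·m = 1.66×10^-8 Ω·m
A = m/(density·L) = 7.74/(8970×577) = 1.4955e-06 m²
R = ρL/A = (1.66×10^-8)(577)/(1.4955e-06) = 6.405 Ω
R(159 °C) = 6.405 × (1 + 0.0037×159) = 10.2 Ω

10.2 Ω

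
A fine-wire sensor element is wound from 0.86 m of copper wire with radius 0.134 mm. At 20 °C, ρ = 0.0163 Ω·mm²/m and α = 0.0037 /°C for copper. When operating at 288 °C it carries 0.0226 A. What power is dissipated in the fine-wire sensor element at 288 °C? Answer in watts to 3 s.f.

ρ = 0.0163 Ω·mm²/m = 1.63×10^-8 Ω·m
A = πr² = π(1.3400e-04 m)² = 5.641e-08 m²
R₍20₎ = ρL/A = (1.63×10^-8)(0.86)/(5.641e-08) = 0.2485 Ω
R₍288₎ = R₍20₎(1 + αΔT) = 0.2485 × (1 + 0.0037×268) = 0.4949 Ω
P = I²R = (0.0226)² × 0.4949 = 2.53×10^-4 W

2.53×10^-4 W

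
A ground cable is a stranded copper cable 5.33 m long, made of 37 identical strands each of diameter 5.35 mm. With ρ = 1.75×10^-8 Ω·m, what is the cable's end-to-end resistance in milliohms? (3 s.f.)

0.112 mΩ

A_strand = π(2.6750e-03 m)² = 2.248e-05 m²
R_strand = ρL/A = (1.75×10^-8)(5.33)/(2.248e-05) = 0.004149 Ω
R_total = R_strand/N = 0.004149/37 = 0.112 mΩ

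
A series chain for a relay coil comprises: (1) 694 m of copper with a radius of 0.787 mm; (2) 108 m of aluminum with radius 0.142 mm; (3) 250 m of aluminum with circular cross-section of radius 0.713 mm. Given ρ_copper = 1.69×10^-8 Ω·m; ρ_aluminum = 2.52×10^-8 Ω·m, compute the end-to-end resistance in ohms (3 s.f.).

Seg 1: A = πr² = π(7.8700e-04 m)² = 1.946e-06 m²
R_1 = (1.69×10^-8)(694)/(1.946e-06) = 6.028 Ω
Seg 2: A = πr² = π(1.4200e-04 m)² = 6.335e-08 m²
R_2 = (2.52×10^-8)(108)/(6.335e-08) = 42.96 Ω
Seg 3: A = πr² = π(7.1300e-04 m)² = 1.597e-06 m²
R_3 = (2.52×10^-8)(250)/(1.597e-06) = 3.945 Ω
R_total = R_1 + R_2 + R_3 = 52.9 Ω

52.9 Ω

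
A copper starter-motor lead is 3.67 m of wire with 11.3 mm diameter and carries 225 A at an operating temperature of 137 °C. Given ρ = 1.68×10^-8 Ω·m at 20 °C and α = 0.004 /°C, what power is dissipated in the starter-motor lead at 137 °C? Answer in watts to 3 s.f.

A = π(d/2)² = π(5.6500e-03 m)² = 1.003e-04 m²
R₍20₎ = ρL/A = (1.68×10^-8)(3.67)/(1.003e-04) = 6.148×10^-4 Ω
R₍137₎ = R₍20₎(1 + αΔT) = 6.148×10^-4 × (1 + 0.004×117) = 9.025×10^-4 Ω
P = I²R = (225)² × 9.025×10^-4 = 45.7 W

45.7 W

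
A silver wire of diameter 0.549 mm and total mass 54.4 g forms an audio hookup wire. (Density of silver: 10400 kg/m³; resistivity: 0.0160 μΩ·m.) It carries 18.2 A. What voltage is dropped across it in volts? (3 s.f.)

ρ = 0.0160 μΩ·m = 1.60×10^-8 Ω·m
A = π(d/2)² = π(2.7450e-04 m)² = 2.3672e-07 m²
L = m/(density·A) = 0.0544/(10400×2.3672e-07) = 22.1 m
R = ρL/A = (1.60×10^-8)(22.1)/(2.3672e-07) = 1.494 Ω
V = IR = 18.2 × 1.494 = 27.2 V

27.2 V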